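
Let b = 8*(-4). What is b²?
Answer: 1024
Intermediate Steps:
b = -32
b² = (-32)² = 1024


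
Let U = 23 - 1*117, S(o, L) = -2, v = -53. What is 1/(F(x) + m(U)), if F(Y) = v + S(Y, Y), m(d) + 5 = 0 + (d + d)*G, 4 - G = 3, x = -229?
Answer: -1/248 ≈ -0.0040323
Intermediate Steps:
G = 1 (G = 4 - 1*3 = 4 - 3 = 1)
U = -94 (U = 23 - 117 = -94)
m(d) = -5 + 2*d (m(d) = -5 + (0 + (d + d)*1) = -5 + (0 + (2*d)*1) = -5 + (0 + 2*d) = -5 + 2*d)
F(Y) = -55 (F(Y) = -53 - 2 = -55)
1/(F(x) + m(U)) = 1/(-55 + (-5 + 2*(-94))) = 1/(-55 + (-5 - 188)) = 1/(-55 - 193) = 1/(-248) = -1/248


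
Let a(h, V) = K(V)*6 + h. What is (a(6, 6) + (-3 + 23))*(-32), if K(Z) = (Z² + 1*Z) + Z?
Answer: -10048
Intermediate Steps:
K(Z) = Z² + 2*Z (K(Z) = (Z² + Z) + Z = (Z + Z²) + Z = Z² + 2*Z)
a(h, V) = h + 6*V*(2 + V) (a(h, V) = (V*(2 + V))*6 + h = 6*V*(2 + V) + h = h + 6*V*(2 + V))
(a(6, 6) + (-3 + 23))*(-32) = ((6 + 6*6*(2 + 6)) + (-3 + 23))*(-32) = ((6 + 6*6*8) + 20)*(-32) = ((6 + 288) + 20)*(-32) = (294 + 20)*(-32) = 314*(-32) = -10048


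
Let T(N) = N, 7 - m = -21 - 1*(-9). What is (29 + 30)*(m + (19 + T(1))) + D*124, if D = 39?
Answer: 7137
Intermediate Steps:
m = 19 (m = 7 - (-21 - 1*(-9)) = 7 - (-21 + 9) = 7 - 1*(-12) = 7 + 12 = 19)
(29 + 30)*(m + (19 + T(1))) + D*124 = (29 + 30)*(19 + (19 + 1)) + 39*124 = 59*(19 + 20) + 4836 = 59*39 + 4836 = 2301 + 4836 = 7137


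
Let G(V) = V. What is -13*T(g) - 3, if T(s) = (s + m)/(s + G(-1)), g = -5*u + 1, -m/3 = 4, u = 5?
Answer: -543/25 ≈ -21.720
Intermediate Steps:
m = -12 (m = -3*4 = -12)
g = -24 (g = -5*5 + 1 = -25 + 1 = -24)
T(s) = (-12 + s)/(-1 + s) (T(s) = (s - 12)/(s - 1) = (-12 + s)/(-1 + s))
-13*T(g) - 3 = -13*(-12 - 24)/(-1 - 24) - 3 = -13*(-36)/(-25) - 3 = -(-13)*(-36)/25 - 3 = -13*36/25 - 3 = -468/25 - 3 = -543/25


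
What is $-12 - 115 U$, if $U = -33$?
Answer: $3783$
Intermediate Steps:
$-12 - 115 U = -12 - -3795 = -12 + 3795 = 3783$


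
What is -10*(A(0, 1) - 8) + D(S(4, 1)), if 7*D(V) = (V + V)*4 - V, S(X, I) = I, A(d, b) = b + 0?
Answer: 71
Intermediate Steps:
A(d, b) = b
D(V) = V (D(V) = ((V + V)*4 - V)/7 = ((2*V)*4 - V)/7 = (8*V - V)/7 = (7*V)/7 = V)
-10*(A(0, 1) - 8) + D(S(4, 1)) = -10*(1 - 8) + 1 = -10*(-7) + 1 = 70 + 1 = 71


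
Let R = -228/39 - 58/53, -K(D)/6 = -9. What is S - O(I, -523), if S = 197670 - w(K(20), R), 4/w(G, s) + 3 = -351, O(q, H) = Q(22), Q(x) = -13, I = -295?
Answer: 34989893/177 ≈ 1.9768e+5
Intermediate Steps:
K(D) = 54 (K(D) = -6*(-9) = 54)
R = -4782/689 (R = -228*1/39 - 58*1/53 = -76/13 - 58/53 = -4782/689 ≈ -6.9405)
O(q, H) = -13
w(G, s) = -2/177 (w(G, s) = 4/(-3 - 351) = 4/(-354) = 4*(-1/354) = -2/177)
S = 34987592/177 (S = 197670 - 1*(-2/177) = 197670 + 2/177 = 34987592/177 ≈ 1.9767e+5)
S - O(I, -523) = 34987592/177 - 1*(-13) = 34987592/177 + 13 = 34989893/177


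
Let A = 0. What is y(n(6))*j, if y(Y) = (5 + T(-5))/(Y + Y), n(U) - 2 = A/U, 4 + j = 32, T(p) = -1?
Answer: 28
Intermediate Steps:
j = 28 (j = -4 + 32 = 28)
n(U) = 2 (n(U) = 2 + 0/U = 2 + 0 = 2)
y(Y) = 2/Y (y(Y) = (5 - 1)/(Y + Y) = 4/((2*Y)) = 4*(1/(2*Y)) = 2/Y)
y(n(6))*j = (2/2)*28 = (2*(1/2))*28 = 1*28 = 28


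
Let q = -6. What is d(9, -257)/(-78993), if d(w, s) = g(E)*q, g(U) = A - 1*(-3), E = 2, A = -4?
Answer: -2/26331 ≈ -7.5956e-5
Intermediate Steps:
g(U) = -1 (g(U) = -4 - 1*(-3) = -4 + 3 = -1)
d(w, s) = 6 (d(w, s) = -1*(-6) = 6)
d(9, -257)/(-78993) = 6/(-78993) = 6*(-1/78993) = -2/26331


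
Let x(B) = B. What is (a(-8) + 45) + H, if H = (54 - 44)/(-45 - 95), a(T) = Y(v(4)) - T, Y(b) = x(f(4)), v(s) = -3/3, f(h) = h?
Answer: 797/14 ≈ 56.929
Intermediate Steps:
v(s) = -1 (v(s) = -3*⅓ = -1)
Y(b) = 4
a(T) = 4 - T
H = -1/14 (H = 10/(-140) = 10*(-1/140) = -1/14 ≈ -0.071429)
(a(-8) + 45) + H = ((4 - 1*(-8)) + 45) - 1/14 = ((4 + 8) + 45) - 1/14 = (12 + 45) - 1/14 = 57 - 1/14 = 797/14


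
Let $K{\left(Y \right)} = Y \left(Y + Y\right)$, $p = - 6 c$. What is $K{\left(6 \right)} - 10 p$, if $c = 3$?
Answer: $252$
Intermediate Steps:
$p = -18$ ($p = \left(-6\right) 3 = -18$)
$K{\left(Y \right)} = 2 Y^{2}$ ($K{\left(Y \right)} = Y 2 Y = 2 Y^{2}$)
$K{\left(6 \right)} - 10 p = 2 \cdot 6^{2} - -180 = 2 \cdot 36 + 180 = 72 + 180 = 252$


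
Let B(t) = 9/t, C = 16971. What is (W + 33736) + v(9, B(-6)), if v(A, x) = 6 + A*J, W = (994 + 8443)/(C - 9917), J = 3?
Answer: 238215963/7054 ≈ 33770.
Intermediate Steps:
W = 9437/7054 (W = (994 + 8443)/(16971 - 9917) = 9437/7054 ≈ 1.3378)
v(A, x) = 6 + 3*A (v(A, x) = 6 + A*3 = 6 + 3*A)
(W + 33736) + v(9, B(-6)) = (9437/7054 + 33736) + (6 + 3*9) = 237983181/7054 + (6 + 27) = 237983181/7054 + 33 = 238215963/7054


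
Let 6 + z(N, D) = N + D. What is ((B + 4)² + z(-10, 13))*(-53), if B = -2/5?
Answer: -13197/25 ≈ -527.88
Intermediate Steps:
z(N, D) = -6 + D + N (z(N, D) = -6 + (N + D) = -6 + (D + N) = -6 + D + N)
B = -⅖ (B = -2*⅕ = -⅖ ≈ -0.40000)
((B + 4)² + z(-10, 13))*(-53) = ((-⅖ + 4)² + (-6 + 13 - 10))*(-53) = ((18/5)² - 3)*(-53) = (324/25 - 3)*(-53) = (249/25)*(-53) = -13197/25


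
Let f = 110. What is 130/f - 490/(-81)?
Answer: 6443/891 ≈ 7.2312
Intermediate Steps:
130/f - 490/(-81) = 130/110 - 490/(-81) = 130*(1/110) - 490*(-1/81) = 13/11 + 490/81 = 6443/891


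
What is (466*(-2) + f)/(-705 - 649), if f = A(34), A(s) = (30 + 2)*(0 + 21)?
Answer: 130/677 ≈ 0.19202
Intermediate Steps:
A(s) = 672 (A(s) = 32*21 = 672)
f = 672
(466*(-2) + f)/(-705 - 649) = (466*(-2) + 672)/(-705 - 649) = (-932 + 672)/(-1354) = -260*(-1/1354) = 130/677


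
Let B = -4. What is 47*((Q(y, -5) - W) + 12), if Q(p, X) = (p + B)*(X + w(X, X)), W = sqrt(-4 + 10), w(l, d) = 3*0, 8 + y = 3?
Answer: 2679 - 47*sqrt(6) ≈ 2563.9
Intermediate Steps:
y = -5 (y = -8 + 3 = -5)
w(l, d) = 0
W = sqrt(6) ≈ 2.4495
Q(p, X) = X*(-4 + p) (Q(p, X) = (p - 4)*(X + 0) = (-4 + p)*X = X*(-4 + p))
47*((Q(y, -5) - W) + 12) = 47*((-5*(-4 - 5) - sqrt(6)) + 12) = 47*((-5*(-9) - sqrt(6)) + 12) = 47*((45 - sqrt(6)) + 12) = 47*(57 - sqrt(6)) = 2679 - 47*sqrt(6)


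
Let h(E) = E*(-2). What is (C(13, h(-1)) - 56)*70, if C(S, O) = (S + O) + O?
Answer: -2730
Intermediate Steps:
h(E) = -2*E
C(S, O) = S + 2*O (C(S, O) = (O + S) + O = S + 2*O)
(C(13, h(-1)) - 56)*70 = ((13 + 2*(-2*(-1))) - 56)*70 = ((13 + 2*2) - 56)*70 = ((13 + 4) - 56)*70 = (17 - 56)*70 = -39*70 = -2730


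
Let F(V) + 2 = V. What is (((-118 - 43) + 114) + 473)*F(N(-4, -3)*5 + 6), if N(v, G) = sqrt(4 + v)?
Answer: 1704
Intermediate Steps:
F(V) = -2 + V
(((-118 - 43) + 114) + 473)*F(N(-4, -3)*5 + 6) = (((-118 - 43) + 114) + 473)*(-2 + (sqrt(4 - 4)*5 + 6)) = ((-161 + 114) + 473)*(-2 + (sqrt(0)*5 + 6)) = (-47 + 473)*(-2 + (0*5 + 6)) = 426*(-2 + (0 + 6)) = 426*(-2 + 6) = 426*4 = 1704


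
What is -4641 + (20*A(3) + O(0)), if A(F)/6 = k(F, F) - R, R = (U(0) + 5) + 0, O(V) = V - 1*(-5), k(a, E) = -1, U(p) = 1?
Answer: -5476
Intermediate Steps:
O(V) = 5 + V (O(V) = V + 5 = 5 + V)
R = 6 (R = (1 + 5) + 0 = 6 + 0 = 6)
A(F) = -42 (A(F) = 6*(-1 - 1*6) = 6*(-1 - 6) = 6*(-7) = -42)
-4641 + (20*A(3) + O(0)) = -4641 + (20*(-42) + (5 + 0)) = -4641 + (-840 + 5) = -4641 - 835 = -5476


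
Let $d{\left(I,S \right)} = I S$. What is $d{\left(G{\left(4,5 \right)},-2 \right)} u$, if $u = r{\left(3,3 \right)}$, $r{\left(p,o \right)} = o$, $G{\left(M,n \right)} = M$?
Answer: $-24$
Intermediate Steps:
$u = 3$
$d{\left(G{\left(4,5 \right)},-2 \right)} u = 4 \left(-2\right) 3 = \left(-8\right) 3 = -24$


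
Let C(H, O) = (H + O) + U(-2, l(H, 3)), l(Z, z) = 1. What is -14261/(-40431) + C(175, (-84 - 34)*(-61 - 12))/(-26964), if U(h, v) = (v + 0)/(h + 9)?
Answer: 5673844/211979733 ≈ 0.026766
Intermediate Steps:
U(h, v) = v/(9 + h)
C(H, O) = 1/7 + H + O (C(H, O) = (H + O) + 1/(9 - 2) = (H + O) + 1/7 = 1/7 + H + O)
-14261/(-40431) + C(175, (-84 - 34)*(-61 - 12))/(-26964) = -14261/(-40431) + (1/7 + 175 + (-84 - 34)*(-61 - 12))/(-26964) = -14261*(-1/40431) + (1/7 + 175 - 118*(-73))*(-1/26964) = 14261/40431 + (1/7 + 175 + 8614)*(-1/26964) = 14261/40431 + (61524/7)*(-1/26964) = 14261/40431 - 1709/5243 = 5673844/211979733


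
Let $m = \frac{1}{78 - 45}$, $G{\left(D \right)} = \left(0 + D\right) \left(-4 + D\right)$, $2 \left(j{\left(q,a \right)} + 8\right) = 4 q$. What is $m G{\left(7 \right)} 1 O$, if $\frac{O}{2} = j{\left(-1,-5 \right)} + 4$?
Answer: $- \frac{84}{11} \approx -7.6364$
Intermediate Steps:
$j{\left(q,a \right)} = -8 + 2 q$ ($j{\left(q,a \right)} = -8 + \frac{4 q}{2} = -8 + 2 q$)
$O = -12$ ($O = 2 \left(\left(-8 + 2 \left(-1\right)\right) + 4\right) = 2 \left(\left(-8 - 2\right) + 4\right) = 2 \left(-10 + 4\right) = 2 \left(-6\right) = -12$)
$G{\left(D \right)} = D \left(-4 + D\right)$
$m = \frac{1}{33} \approx 0.030303$
$m G{\left(7 \right)} 1 O = \frac{7 \left(-4 + 7\right)}{33} \cdot 1 \left(-12\right) = \frac{7 \cdot 3}{33} \left(-12\right) = \frac{1}{33} \cdot 21 \left(-12\right) = \frac{7}{11} \left(-12\right) = - \frac{84}{11}$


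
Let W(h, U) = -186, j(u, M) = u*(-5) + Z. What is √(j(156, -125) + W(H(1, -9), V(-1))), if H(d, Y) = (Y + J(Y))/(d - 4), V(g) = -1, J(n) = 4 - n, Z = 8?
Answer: I*√958 ≈ 30.952*I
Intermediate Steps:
j(u, M) = 8 - 5*u (j(u, M) = u*(-5) + 8 = -5*u + 8 = 8 - 5*u)
H(d, Y) = 4/(-4 + d) (H(d, Y) = (Y + (4 - Y))/(d - 4) = 4/(-4 + d))
√(j(156, -125) + W(H(1, -9), V(-1))) = √((8 - 5*156) - 186) = √((8 - 780) - 186) = √(-772 - 186) = √(-958) = I*√958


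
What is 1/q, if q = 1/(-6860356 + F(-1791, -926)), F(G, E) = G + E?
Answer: -6863073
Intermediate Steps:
F(G, E) = E + G
q = -1/6863073 (q = 1/(-6860356 + (-926 - 1791)) = 1/(-6860356 - 2717) = 1/(-6863073) = -1/6863073 ≈ -1.4571e-7)
1/q = 1/(-1/6863073) = -6863073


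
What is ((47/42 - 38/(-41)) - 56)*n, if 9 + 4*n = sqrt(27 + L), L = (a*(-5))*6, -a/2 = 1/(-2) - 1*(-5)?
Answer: 278727/2296 - 92909*sqrt(33)/2296 ≈ -111.06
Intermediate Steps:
a = -9 (a = -2*(1/(-2) - 1*(-5)) = -2*(-1/2 + 5) = -2*9/2 = -9)
L = 270 (L = -9*(-5)*6 = 45*6 = 270)
n = -9/4 + 3*sqrt(33)/4 (n = -9/4 + sqrt(27 + 270)/4 = -9/4 + sqrt(297)/4 = -9/4 + (3*sqrt(33))/4 = -9/4 + 3*sqrt(33)/4 ≈ 2.0584)
((47/42 - 38/(-41)) - 56)*n = ((47/42 - 38/(-41)) - 56)*(-9/4 + 3*sqrt(33)/4) = ((47*(1/42) - 38*(-1/41)) - 56)*(-9/4 + 3*sqrt(33)/4) = ((47/42 + 38/41) - 56)*(-9/4 + 3*sqrt(33)/4) = (3523/1722 - 56)*(-9/4 + 3*sqrt(33)/4) = -92909*(-9/4 + 3*sqrt(33)/4)/1722 = 278727/2296 - 92909*sqrt(33)/2296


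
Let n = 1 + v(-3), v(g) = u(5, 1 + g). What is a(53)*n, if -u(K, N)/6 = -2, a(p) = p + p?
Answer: 1378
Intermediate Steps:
a(p) = 2*p
u(K, N) = 12 (u(K, N) = -6*(-2) = 12)
v(g) = 12
n = 13 (n = 1 + 12 = 13)
a(53)*n = (2*53)*13 = 106*13 = 1378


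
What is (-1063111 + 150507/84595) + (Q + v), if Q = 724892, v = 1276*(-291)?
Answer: -8574708974/12085 ≈ -7.0953e+5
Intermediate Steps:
v = -371316
(-1063111 + 150507/84595) + (Q + v) = (-1063111 + 150507/84595) + (724892 - 371316) = (-1063111 + 150507*(1/84595)) + 353576 = (-1063111 + 21501/12085) + 353576 = -12847674934/12085 + 353576 = -8574708974/12085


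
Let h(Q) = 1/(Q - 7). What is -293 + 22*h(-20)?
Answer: -7933/27 ≈ -293.81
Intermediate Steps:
h(Q) = 1/(-7 + Q)
-293 + 22*h(-20) = -293 + 22/(-7 - 20) = -293 + 22/(-27) = -293 + 22*(-1/27) = -293 - 22/27 = -7933/27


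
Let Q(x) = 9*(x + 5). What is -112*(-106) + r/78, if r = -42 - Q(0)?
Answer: 308643/26 ≈ 11871.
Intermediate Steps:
Q(x) = 45 + 9*x (Q(x) = 9*(5 + x) = 45 + 9*x)
r = -87 (r = -42 - (45 + 9*0) = -42 - (45 + 0) = -42 - 1*45 = -42 - 45 = -87)
-112*(-106) + r/78 = -112*(-106) - 87/78 = 11872 - 87*1/78 = 11872 - 29/26 = 308643/26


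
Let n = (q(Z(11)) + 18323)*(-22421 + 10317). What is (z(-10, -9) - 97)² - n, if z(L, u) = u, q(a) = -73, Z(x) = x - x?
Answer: 220909236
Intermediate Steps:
Z(x) = 0
n = -220898000 (n = (-73 + 18323)*(-22421 + 10317) = 18250*(-12104) = -220898000)
(z(-10, -9) - 97)² - n = (-9 - 97)² - 1*(-220898000) = (-106)² + 220898000 = 11236 + 220898000 = 220909236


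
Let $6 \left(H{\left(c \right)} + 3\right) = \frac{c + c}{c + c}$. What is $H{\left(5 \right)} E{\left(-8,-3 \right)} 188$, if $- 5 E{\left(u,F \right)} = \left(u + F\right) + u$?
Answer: $- \frac{30362}{15} \approx -2024.1$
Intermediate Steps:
$H{\left(c \right)} = - \frac{17}{6}$ ($H{\left(c \right)} = -3 + \frac{\left(c + c\right) \frac{1}{c + c}}{6} = -3 + \frac{2 c \frac{1}{2 c}}{6} = -3 + \frac{1}{6} \cdot 1 = -3 + \frac{1}{6} = - \frac{17}{6}$)
$E{\left(u,F \right)} = - \frac{2 u}{5} - \frac{F}{5}$ ($E{\left(u,F \right)} = - \frac{\left(u + F\right) + u}{5} = - \frac{\left(F + u\right) + u}{5} = - \frac{F + 2 u}{5} = - \frac{2 u}{5} - \frac{F}{5}$)
$H{\left(5 \right)} E{\left(-8,-3 \right)} 188 = - \frac{17 \left(\left(- \frac{2}{5}\right) \left(-8\right) - - \frac{3}{5}\right)}{6} \cdot 188 = - \frac{17 \left(\frac{16}{5} + \frac{3}{5}\right)}{6} \cdot 188 = \left(- \frac{17}{6}\right) \frac{19}{5} \cdot 188 = \left(- \frac{323}{30}\right) 188 = - \frac{30362}{15}$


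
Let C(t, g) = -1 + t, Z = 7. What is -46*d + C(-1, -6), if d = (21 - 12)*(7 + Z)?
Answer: -5798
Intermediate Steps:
d = 126 (d = (21 - 12)*(7 + 7) = 9*14 = 126)
-46*d + C(-1, -6) = -46*126 + (-1 - 1) = -5796 - 2 = -5798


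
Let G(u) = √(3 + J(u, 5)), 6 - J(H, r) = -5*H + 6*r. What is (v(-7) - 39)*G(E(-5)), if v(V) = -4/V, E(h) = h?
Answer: -269*I*√46/7 ≈ -260.64*I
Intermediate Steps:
J(H, r) = 6 - 6*r + 5*H (J(H, r) = 6 - (-5*H + 6*r) = 6 + (-6*r + 5*H) = 6 - 6*r + 5*H)
G(u) = √(-21 + 5*u) (G(u) = √(3 + (6 - 6*5 + 5*u)) = √(3 + (6 - 30 + 5*u)) = √(3 + (-24 + 5*u)) = √(-21 + 5*u))
(v(-7) - 39)*G(E(-5)) = (-4/(-7) - 39)*√(-21 + 5*(-5)) = (-4*(-⅐) - 39)*√(-21 - 25) = (4/7 - 39)*√(-46) = -269*I*√46/7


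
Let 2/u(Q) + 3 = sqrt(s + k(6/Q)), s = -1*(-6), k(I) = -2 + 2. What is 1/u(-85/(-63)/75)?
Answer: -3/2 + sqrt(6)/2 ≈ -0.27526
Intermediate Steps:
k(I) = 0
s = 6
u(Q) = 2/(-3 + sqrt(6)) (u(Q) = 2/(-3 + sqrt(6 + 0)) = 2/(-3 + sqrt(6)))
1/u(-85/(-63)/75) = 1/(-2 - 2*sqrt(6)/3)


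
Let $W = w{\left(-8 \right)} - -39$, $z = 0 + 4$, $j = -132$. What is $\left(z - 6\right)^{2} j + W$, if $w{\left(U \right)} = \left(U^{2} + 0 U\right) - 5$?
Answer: $-430$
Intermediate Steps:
$z = 4$
$w{\left(U \right)} = -5 + U^{2}$ ($w{\left(U \right)} = \left(U^{2} + 0\right) - 5 = U^{2} - 5 = -5 + U^{2}$)
$W = 98$ ($W = \left(-5 + \left(-8\right)^{2}\right) - -39 = \left(-5 + 64\right) + 39 = 59 + 39 = 98$)
$\left(z - 6\right)^{2} j + W = \left(4 - 6\right)^{2} \left(-132\right) + 98 = \left(-2\right)^{2} \left(-132\right) + 98 = 4 \left(-132\right) + 98 = -528 + 98 = -430$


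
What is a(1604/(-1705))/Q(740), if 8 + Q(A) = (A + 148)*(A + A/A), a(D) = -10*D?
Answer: 401/28047250 ≈ 1.4297e-5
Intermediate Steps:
Q(A) = -8 + (1 + A)*(148 + A) (Q(A) = -8 + (A + 148)*(A + A/A) = -8 + (148 + A)*(A + 1) = -8 + (148 + A)*(1 + A) = -8 + (1 + A)*(148 + A))
a(1604/(-1705))/Q(740) = (-16040/(-1705))/(140 + 740² + 149*740) = (-16040*(-1)/1705)/(140 + 547600 + 110260) = -10*(-1604/1705)/658000 = (3208/341)*(1/658000) = 401/28047250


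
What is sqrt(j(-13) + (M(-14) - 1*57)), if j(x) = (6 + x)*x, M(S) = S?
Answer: 2*sqrt(5) ≈ 4.4721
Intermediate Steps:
j(x) = x*(6 + x)
sqrt(j(-13) + (M(-14) - 1*57)) = sqrt(-13*(6 - 13) + (-14 - 1*57)) = sqrt(-13*(-7) + (-14 - 57)) = sqrt(91 - 71) = sqrt(20) = 2*sqrt(5)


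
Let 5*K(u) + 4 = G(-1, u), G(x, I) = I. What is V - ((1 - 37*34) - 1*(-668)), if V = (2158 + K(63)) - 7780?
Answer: -25106/5 ≈ -5021.2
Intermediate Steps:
K(u) = -⅘ + u/5
V = -28051/5 (V = (2158 + (-⅘ + (⅕)*63)) - 7780 = (2158 + (-⅘ + 63/5)) - 7780 = (2158 + 59/5) - 7780 = 10849/5 - 7780 = -28051/5 ≈ -5610.2)
V - ((1 - 37*34) - 1*(-668)) = -28051/5 - ((1 - 37*34) - 1*(-668)) = -28051/5 - ((1 - 1258) + 668) = -28051/5 - (-1257 + 668) = -28051/5 - 1*(-589) = -28051/5 + 589 = -25106/5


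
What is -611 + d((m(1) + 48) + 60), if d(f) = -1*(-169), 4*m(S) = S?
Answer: -442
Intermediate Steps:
m(S) = S/4
d(f) = 169
-611 + d((m(1) + 48) + 60) = -611 + 169 = -442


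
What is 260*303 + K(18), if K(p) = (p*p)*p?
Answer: 84612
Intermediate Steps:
K(p) = p³ (K(p) = p²*p = p³)
260*303 + K(18) = 260*303 + 18³ = 78780 + 5832 = 84612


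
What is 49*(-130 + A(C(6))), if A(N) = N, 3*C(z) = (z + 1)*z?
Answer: -5684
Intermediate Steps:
C(z) = z*(1 + z)/3 (C(z) = ((z + 1)*z)/3 = ((1 + z)*z)/3 = (z*(1 + z))/3 = z*(1 + z)/3)
49*(-130 + A(C(6))) = 49*(-130 + (1/3)*6*(1 + 6)) = 49*(-130 + (1/3)*6*7) = 49*(-130 + 14) = 49*(-116) = -5684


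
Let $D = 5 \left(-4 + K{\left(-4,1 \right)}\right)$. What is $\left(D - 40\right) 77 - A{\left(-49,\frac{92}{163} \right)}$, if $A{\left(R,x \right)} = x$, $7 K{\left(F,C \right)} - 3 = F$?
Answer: $- \frac{762117}{163} \approx -4675.6$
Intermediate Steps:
$K{\left(F,C \right)} = \frac{3}{7} + \frac{F}{7}$
$D = - \frac{145}{7}$ ($D = 5 \left(-4 + \left(\frac{3}{7} + \frac{1}{7} \left(-4\right)\right)\right) = 5 \left(-4 + \left(\frac{3}{7} - \frac{4}{7}\right)\right) = 5 \left(-4 - \frac{1}{7}\right) = 5 \left(- \frac{29}{7}\right) = - \frac{145}{7} \approx -20.714$)
$\left(D - 40\right) 77 - A{\left(-49,\frac{92}{163} \right)} = \left(- \frac{145}{7} - 40\right) 77 - \frac{92}{163} = \left(- \frac{425}{7}\right) 77 - 92 \cdot \frac{1}{163} = -4675 - \frac{92}{163} = - \frac{762117}{163}$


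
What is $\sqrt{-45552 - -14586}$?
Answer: $i \sqrt{30966} \approx 175.97 i$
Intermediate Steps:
$\sqrt{-45552 - -14586} = \sqrt{-45552 + 14586} = \sqrt{-30966} = i \sqrt{30966}$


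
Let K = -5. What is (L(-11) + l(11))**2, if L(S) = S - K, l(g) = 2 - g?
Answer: 225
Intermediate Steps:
L(S) = 5 + S (L(S) = S - 1*(-5) = S + 5 = 5 + S)
(L(-11) + l(11))**2 = ((5 - 11) + (2 - 1*11))**2 = (-6 + (2 - 11))**2 = (-6 - 9)**2 = (-15)**2 = 225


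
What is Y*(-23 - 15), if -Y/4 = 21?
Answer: 3192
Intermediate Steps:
Y = -84 (Y = -4*21 = -84)
Y*(-23 - 15) = -84*(-23 - 15) = -84*(-38) = 3192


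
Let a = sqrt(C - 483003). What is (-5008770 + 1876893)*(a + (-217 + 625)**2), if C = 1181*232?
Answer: -521344772928 - 3131877*I*sqrt(209011) ≈ -5.2134e+11 - 1.4318e+9*I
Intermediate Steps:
C = 273992
a = I*sqrt(209011) (a = sqrt(273992 - 483003) = sqrt(-209011) = I*sqrt(209011) ≈ 457.18*I)
(-5008770 + 1876893)*(a + (-217 + 625)**2) = (-5008770 + 1876893)*(I*sqrt(209011) + (-217 + 625)**2) = -3131877*(I*sqrt(209011) + 408**2) = -3131877*(I*sqrt(209011) + 166464) = -3131877*(166464 + I*sqrt(209011)) = -521344772928 - 3131877*I*sqrt(209011)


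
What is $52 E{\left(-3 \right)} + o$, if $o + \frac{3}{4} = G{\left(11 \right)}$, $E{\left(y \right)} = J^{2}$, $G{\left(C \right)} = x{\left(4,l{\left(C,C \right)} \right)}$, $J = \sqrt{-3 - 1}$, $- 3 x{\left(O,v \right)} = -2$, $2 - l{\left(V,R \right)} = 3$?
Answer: $- \frac{2497}{12} \approx -208.08$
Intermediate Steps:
$l{\left(V,R \right)} = -1$ ($l{\left(V,R \right)} = 2 - 3 = -1$)
$x{\left(O,v \right)} = \frac{2}{3}$ ($x{\left(O,v \right)} = \left(- \frac{1}{3}\right) \left(-2\right) = \frac{2}{3}$)
$J = 2 i$ ($J = \sqrt{-4} = 2 i \approx 2.0 i$)
$G{\left(C \right)} = \frac{2}{3}$
$E{\left(y \right)} = -4$ ($E{\left(y \right)} = \left(2 i\right)^{2} = -4$)
$o = - \frac{1}{12}$ ($o = - \frac{3}{4} + \frac{2}{3} = - \frac{1}{12} \approx -0.083333$)
$52 E{\left(-3 \right)} + o = 52 \left(-4\right) - \frac{1}{12} = -208 - \frac{1}{12} = - \frac{2497}{12}$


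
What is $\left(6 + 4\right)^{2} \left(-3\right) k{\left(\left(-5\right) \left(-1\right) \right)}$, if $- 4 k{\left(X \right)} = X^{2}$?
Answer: $1875$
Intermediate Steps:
$k{\left(X \right)} = - \frac{X^{2}}{4}$
$\left(6 + 4\right)^{2} \left(-3\right) k{\left(\left(-5\right) \left(-1\right) \right)} = \left(6 + 4\right)^{2} \left(-3\right) \left(- \frac{\left(\left(-5\right) \left(-1\right)\right)^{2}}{4}\right) = 10^{2} \left(-3\right) \left(- \frac{5^{2}}{4}\right) = 100 \left(-3\right) \left(\left(- \frac{1}{4}\right) 25\right) = \left(-300\right) \left(- \frac{25}{4}\right) = 1875$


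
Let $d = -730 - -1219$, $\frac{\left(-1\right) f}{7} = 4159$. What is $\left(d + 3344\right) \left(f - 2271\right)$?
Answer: $-120294872$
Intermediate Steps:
$f = -29113$ ($f = \left(-7\right) 4159 = -29113$)
$d = 489$ ($d = -730 + 1219 = 489$)
$\left(d + 3344\right) \left(f - 2271\right) = \left(489 + 3344\right) \left(-29113 - 2271\right) = 3833 \left(-31384\right) = -120294872$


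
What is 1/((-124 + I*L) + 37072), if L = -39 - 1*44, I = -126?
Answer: 1/47406 ≈ 2.1094e-5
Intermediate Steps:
L = -83 (L = -39 - 44 = -83)
1/((-124 + I*L) + 37072) = 1/((-124 - 126*(-83)) + 37072) = 1/((-124 + 10458) + 37072) = 1/(10334 + 37072) = 1/47406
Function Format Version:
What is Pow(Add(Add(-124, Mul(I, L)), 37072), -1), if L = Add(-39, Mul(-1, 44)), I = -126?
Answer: Rational(1, 47406) ≈ 2.1094e-5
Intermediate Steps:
L = -83 (L = Add(-39, -44) = -83)
Pow(Add(Add(-124, Mul(I, L)), 37072), -1) = Pow(Add(Add(-124, Mul(-126, -83)), 37072), -1) = Pow(Add(Add(-124, 10458), 37072), -1) = Pow(Add(10334, 37072), -1) = Pow(47406, -1) = Rational(1, 47406)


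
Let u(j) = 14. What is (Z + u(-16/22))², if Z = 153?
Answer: 27889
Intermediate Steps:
(Z + u(-16/22))² = (153 + 14)² = 167² = 27889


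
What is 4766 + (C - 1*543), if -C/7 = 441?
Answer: 1136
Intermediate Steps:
C = -3087 (C = -7*441 = -3087)
4766 + (C - 1*543) = 4766 + (-3087 - 1*543) = 4766 + (-3087 - 543) = 4766 - 3630 = 1136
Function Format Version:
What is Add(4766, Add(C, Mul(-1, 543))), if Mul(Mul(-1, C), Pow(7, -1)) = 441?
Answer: 1136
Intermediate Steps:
C = -3087 (C = Mul(-7, 441) = -3087)
Add(4766, Add(C, Mul(-1, 543))) = Add(4766, Add(-3087, Mul(-1, 543))) = Add(4766, Add(-3087, -543)) = Add(4766, -3630) = 1136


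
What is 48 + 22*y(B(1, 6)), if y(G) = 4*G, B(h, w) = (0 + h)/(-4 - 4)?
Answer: 37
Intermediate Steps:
B(h, w) = -h/8 (B(h, w) = h/(-8) = h*(-⅛) = -h/8)
48 + 22*y(B(1, 6)) = 48 + 22*(4*(-⅛*1)) = 48 + 22*(4*(-⅛)) = 48 + 22*(-½) = 48 - 11 = 37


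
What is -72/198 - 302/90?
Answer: -1841/495 ≈ -3.7192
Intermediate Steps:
-72/198 - 302/90 = -72*1/198 - 302*1/90 = -4/11 - 151/45 = -1841/495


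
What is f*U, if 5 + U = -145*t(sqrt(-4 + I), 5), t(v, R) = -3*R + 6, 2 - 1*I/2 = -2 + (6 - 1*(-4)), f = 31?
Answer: 40300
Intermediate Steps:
I = -12 (I = 4 - 2*(-2 + (6 - 1*(-4))) = 4 - 2*(-2 + (6 + 4)) = 4 - 2*(-2 + 10) = 4 - 2*8 = 4 - 16 = -12)
t(v, R) = 6 - 3*R
U = 1300 (U = -5 - 145*(6 - 3*5) = -5 - 145*(6 - 15) = -5 - 145*(-9) = -5 + 1305 = 1300)
f*U = 31*1300 = 40300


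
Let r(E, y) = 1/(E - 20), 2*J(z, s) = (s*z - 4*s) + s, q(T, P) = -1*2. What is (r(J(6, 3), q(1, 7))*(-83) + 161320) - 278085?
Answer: -3619549/31 ≈ -1.1676e+5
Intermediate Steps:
q(T, P) = -2
J(z, s) = -3*s/2 + s*z/2 (J(z, s) = ((s*z - 4*s) + s)/2 = ((-4*s + s*z) + s)/2 = (-3*s + s*z)/2 = -3*s/2 + s*z/2)
r(E, y) = 1/(-20 + E)
(r(J(6, 3), q(1, 7))*(-83) + 161320) - 278085 = (-83/(-20 + (1/2)*3*(-3 + 6)) + 161320) - 278085 = (-83/(-20 + (1/2)*3*3) + 161320) - 278085 = (-83/(-20 + 9/2) + 161320) - 278085 = (-83/(-31/2) + 161320) - 278085 = (-2/31*(-83) + 161320) - 278085 = (166/31 + 161320) - 278085 = 5001086/31 - 278085 = -3619549/31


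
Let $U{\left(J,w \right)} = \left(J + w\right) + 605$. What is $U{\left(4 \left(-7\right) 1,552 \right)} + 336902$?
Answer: $338031$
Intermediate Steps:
$U{\left(J,w \right)} = 605 + J + w$
$U{\left(4 \left(-7\right) 1,552 \right)} + 336902 = \left(605 + 4 \left(-7\right) 1 + 552\right) + 336902 = \left(605 - 28 + 552\right) + 336902 = 1129 + 336902 = 338031$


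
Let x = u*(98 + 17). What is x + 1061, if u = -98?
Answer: -10209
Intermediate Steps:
x = -11270 (x = -98*(98 + 17) = -98*115 = -11270)
x + 1061 = -11270 + 1061 = -10209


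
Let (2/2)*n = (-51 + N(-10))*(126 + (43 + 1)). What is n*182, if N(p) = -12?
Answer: -1949220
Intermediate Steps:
n = -10710 (n = (-51 - 12)*(126 + (43 + 1)) = -63*(126 + 44) = -63*170 = -10710)
n*182 = -10710*182 = -1949220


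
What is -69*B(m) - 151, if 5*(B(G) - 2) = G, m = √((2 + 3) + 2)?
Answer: -289 - 69*√7/5 ≈ -325.51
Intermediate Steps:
m = √7 (m = √(5 + 2) = √7 ≈ 2.6458)
B(G) = 2 + G/5
-69*B(m) - 151 = -69*(2 + √7/5) - 151 = (-138 - 69*√7/5) - 151 = -289 - 69*√7/5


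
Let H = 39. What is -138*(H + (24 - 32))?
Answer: -4278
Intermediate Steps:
-138*(H + (24 - 32)) = -138*(39 + (24 - 32)) = -138*(39 - 8) = -138*31 = -4278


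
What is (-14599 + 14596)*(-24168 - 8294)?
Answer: 97386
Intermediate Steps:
(-14599 + 14596)*(-24168 - 8294) = -3*(-32462) = 97386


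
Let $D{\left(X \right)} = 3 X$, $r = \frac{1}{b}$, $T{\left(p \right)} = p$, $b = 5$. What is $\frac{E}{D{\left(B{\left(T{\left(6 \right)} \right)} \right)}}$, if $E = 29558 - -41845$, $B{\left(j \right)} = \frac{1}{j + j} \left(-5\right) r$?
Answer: $-285612$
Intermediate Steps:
$r = \frac{1}{5} \approx 0.2$
$B{\left(j \right)} = - \frac{1}{2 j}$ ($B{\left(j \right)} = \frac{1}{j + j} \left(-5\right) \frac{1}{5} = \frac{1}{2 j} \left(-5\right) \frac{1}{5} = - \frac{5}{2 j} \frac{1}{5} = - \frac{1}{2 j}$)
$E = 71403$ ($E = 29558 + 41845 = 71403$)
$\frac{E}{D{\left(B{\left(T{\left(6 \right)} \right)} \right)}} = \frac{71403}{3 \left(- \frac{1}{2 \cdot 6}\right)} = \frac{71403}{3 \left(\left(- \frac{1}{2}\right) \frac{1}{6}\right)} = \frac{71403}{3 \left(- \frac{1}{12}\right)} = \frac{71403}{- \frac{1}{4}} = 71403 \left(-4\right) = -285612$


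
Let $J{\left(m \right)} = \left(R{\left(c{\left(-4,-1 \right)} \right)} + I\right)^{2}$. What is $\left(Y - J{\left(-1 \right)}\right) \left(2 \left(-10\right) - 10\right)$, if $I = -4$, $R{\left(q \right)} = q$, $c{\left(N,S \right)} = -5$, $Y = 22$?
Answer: $1770$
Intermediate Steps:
$J{\left(m \right)} = 81$ ($J{\left(m \right)} = \left(-5 - 4\right)^{2} = \left(-9\right)^{2} = 81$)
$\left(Y - J{\left(-1 \right)}\right) \left(2 \left(-10\right) - 10\right) = \left(22 - 81\right) \left(2 \left(-10\right) - 10\right) = \left(22 - 81\right) \left(-20 - 10\right) = - 59 \left(-20 - 10\right) = \left(-59\right) \left(-30\right) = 1770$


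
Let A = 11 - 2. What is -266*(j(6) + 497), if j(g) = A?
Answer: -134596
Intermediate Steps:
A = 9
j(g) = 9
-266*(j(6) + 497) = -266*(9 + 497) = -266*506 = -134596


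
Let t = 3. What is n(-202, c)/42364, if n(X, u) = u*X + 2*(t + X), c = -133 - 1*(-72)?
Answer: 2981/10591 ≈ 0.28147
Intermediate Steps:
c = -61 (c = -133 + 72 = -61)
n(X, u) = 6 + 2*X + X*u (n(X, u) = u*X + 2*(3 + X) = X*u + (6 + 2*X) = 6 + 2*X + X*u)
n(-202, c)/42364 = (6 + 2*(-202) - 202*(-61))/42364 = (6 - 404 + 12322)*(1/42364) = 11924*(1/42364) = 2981/10591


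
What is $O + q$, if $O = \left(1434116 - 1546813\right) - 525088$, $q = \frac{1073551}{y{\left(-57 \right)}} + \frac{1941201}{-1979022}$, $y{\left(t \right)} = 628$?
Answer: $- \frac{131755383514111}{207137636} \approx -6.3608 \cdot 10^{5}$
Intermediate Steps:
$q = \frac{353893662149}{207137636}$ ($q = \frac{1073551}{628} + \frac{1941201}{-1979022} = 1073551 \cdot \frac{1}{628} + 1941201 \left(- \frac{1}{1979022}\right) = \frac{1073551}{628} - \frac{647067}{659674} = \frac{353893662149}{207137636} \approx 1708.5$)
$O = -637785$ ($O = -112697 - 525088 = -637785$)
$O + q = -637785 + \frac{353893662149}{207137636} = - \frac{131755383514111}{207137636}$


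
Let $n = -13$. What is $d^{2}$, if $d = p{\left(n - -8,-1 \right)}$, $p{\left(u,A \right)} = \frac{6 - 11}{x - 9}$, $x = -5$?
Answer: $\frac{25}{196} \approx 0.12755$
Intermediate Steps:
$p{\left(u,A \right)} = \frac{5}{14}$ ($p{\left(u,A \right)} = \frac{6 - 11}{-5 - 9} = - \frac{5}{-14} = \left(-5\right) \left(- \frac{1}{14}\right) = \frac{5}{14}$)
$d = \frac{5}{14} \approx 0.35714$
$d^{2} = \left(\frac{5}{14}\right)^{2} = \frac{25}{196}$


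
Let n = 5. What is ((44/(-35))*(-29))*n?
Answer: 1276/7 ≈ 182.29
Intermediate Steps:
((44/(-35))*(-29))*n = ((44/(-35))*(-29))*5 = ((44*(-1/35))*(-29))*5 = -44/35*(-29)*5 = (1276/35)*5 = 1276/7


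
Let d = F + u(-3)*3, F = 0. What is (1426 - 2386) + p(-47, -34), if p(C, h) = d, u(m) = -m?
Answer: -951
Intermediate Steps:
d = 9 (d = 0 - 1*(-3)*3 = 0 + 3*3 = 0 + 9 = 9)
p(C, h) = 9
(1426 - 2386) + p(-47, -34) = (1426 - 2386) + 9 = -960 + 9 = -951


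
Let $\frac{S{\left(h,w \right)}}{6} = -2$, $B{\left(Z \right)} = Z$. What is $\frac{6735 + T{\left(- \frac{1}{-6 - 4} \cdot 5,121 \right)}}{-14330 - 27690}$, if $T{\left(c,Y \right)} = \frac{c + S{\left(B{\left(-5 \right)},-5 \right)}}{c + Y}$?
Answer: $- \frac{818291}{5105430} \approx -0.16028$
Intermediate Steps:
$S{\left(h,w \right)} = -12$ ($S{\left(h,w \right)} = 6 \left(-2\right) = -12$)
$T{\left(c,Y \right)} = \frac{-12 + c}{Y + c}$ ($T{\left(c,Y \right)} = \frac{c - 12}{c + Y} = \frac{-12 + c}{Y + c}$)
$\frac{6735 + T{\left(- \frac{1}{-6 - 4} \cdot 5,121 \right)}}{-14330 - 27690} = \frac{6735 + \frac{-12 + - \frac{1}{-6 - 4} \cdot 5}{121 + - \frac{1}{-6 - 4} \cdot 5}}{-14330 - 27690} = \frac{6735 + \frac{-12 + - \frac{1}{-10} \cdot 5}{121 + - \frac{1}{-10} \cdot 5}}{-42020} = \left(6735 + \frac{-12 + \left(-1\right) \left(- \frac{1}{10}\right) 5}{121 + \left(-1\right) \left(- \frac{1}{10}\right) 5}\right) \left(- \frac{1}{42020}\right) = \left(6735 + \frac{-12 + \frac{1}{10} \cdot 5}{121 + \frac{1}{10} \cdot 5}\right) \left(- \frac{1}{42020}\right) = \left(6735 + \frac{-12 + \frac{1}{2}}{121 + \frac{1}{2}}\right) \left(- \frac{1}{42020}\right) = \left(6735 + \frac{1}{\frac{243}{2}} \left(- \frac{23}{2}\right)\right) \left(- \frac{1}{42020}\right) = \left(6735 + \frac{2}{243} \left(- \frac{23}{2}\right)\right) \left(- \frac{1}{42020}\right) = \left(6735 - \frac{23}{243}\right) \left(- \frac{1}{42020}\right) = \frac{1636582}{243} \left(- \frac{1}{42020}\right) = - \frac{818291}{5105430}$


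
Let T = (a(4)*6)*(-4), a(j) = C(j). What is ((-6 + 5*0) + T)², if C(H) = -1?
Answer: 324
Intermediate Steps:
a(j) = -1
T = 24 (T = -1*6*(-4) = -6*(-4) = 24)
((-6 + 5*0) + T)² = ((-6 + 5*0) + 24)² = ((-6 + 0) + 24)² = (-6 + 24)² = 18² = 324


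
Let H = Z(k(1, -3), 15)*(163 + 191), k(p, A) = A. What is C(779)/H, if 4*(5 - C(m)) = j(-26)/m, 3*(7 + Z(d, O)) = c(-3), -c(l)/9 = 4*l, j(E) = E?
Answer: 2601/5331476 ≈ 0.00048786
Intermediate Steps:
c(l) = -36*l
Z(d, O) = 29 (Z(d, O) = -7 + (-36*(-3))/3 = -7 + (1/3)*108 = -7 + 36 = 29)
C(m) = 5 + 13/(2*m) (C(m) = 5 - (-13)/(2*m) = 5 + 13/(2*m))
H = 10266 (H = 29*(163 + 191) = 29*354 = 10266)
C(779)/H = (5 + (13/2)/779)/10266 = (5 + (13/2)*(1/779))*(1/10266) = (5 + 13/1558)*(1/10266) = (7803/1558)*(1/10266) = 2601/5331476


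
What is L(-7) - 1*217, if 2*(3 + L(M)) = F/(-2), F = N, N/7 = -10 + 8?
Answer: -433/2 ≈ -216.50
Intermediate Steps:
N = -14 (N = 7*(-10 + 8) = 7*(-2) = -14)
F = -14
L(M) = 1/2 (L(M) = -3 + (-14/(-2))/2 = -3 + (-14*(-1/2))/2 = -3 + (1/2)*7 = -3 + 7/2 = 1/2)
L(-7) - 1*217 = 1/2 - 1*217 = 1/2 - 217 = -433/2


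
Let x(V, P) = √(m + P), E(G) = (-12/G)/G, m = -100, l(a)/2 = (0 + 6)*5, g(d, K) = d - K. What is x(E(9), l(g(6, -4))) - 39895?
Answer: -39895 + 2*I*√10 ≈ -39895.0 + 6.3246*I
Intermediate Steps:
l(a) = 60 (l(a) = 2*((0 + 6)*5) = 2*(6*5) = 2*30 = 60)
E(G) = -12/G²
x(V, P) = √(-100 + P)
x(E(9), l(g(6, -4))) - 39895 = √(-100 + 60) - 39895 = √(-40) - 39895 = 2*I*√10 - 39895 = -39895 + 2*I*√10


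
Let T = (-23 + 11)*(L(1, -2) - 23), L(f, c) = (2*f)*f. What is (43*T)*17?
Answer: 184212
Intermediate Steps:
L(f, c) = 2*f²
T = 252 (T = (-23 + 11)*(2*1² - 23) = -12*(2*1 - 23) = -12*(2 - 23) = -12*(-21) = 252)
(43*T)*17 = (43*252)*17 = 10836*17 = 184212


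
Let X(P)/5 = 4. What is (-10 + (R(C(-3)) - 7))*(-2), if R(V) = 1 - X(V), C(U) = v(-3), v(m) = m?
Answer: 72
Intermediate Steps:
C(U) = -3
X(P) = 20 (X(P) = 5*4 = 20)
R(V) = -19 (R(V) = 1 - 1*20 = 1 - 20 = -19)
(-10 + (R(C(-3)) - 7))*(-2) = (-10 + (-19 - 7))*(-2) = (-10 - 26)*(-2) = -36*(-2) = 72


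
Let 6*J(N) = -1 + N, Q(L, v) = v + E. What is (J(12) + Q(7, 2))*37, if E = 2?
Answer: 1295/6 ≈ 215.83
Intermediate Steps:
Q(L, v) = 2 + v (Q(L, v) = v + 2 = 2 + v)
J(N) = -⅙ + N/6 (J(N) = (-1 + N)/6 = -⅙ + N/6)
(J(12) + Q(7, 2))*37 = ((-⅙ + (⅙)*12) + (2 + 2))*37 = ((-⅙ + 2) + 4)*37 = (11/6 + 4)*37 = (35/6)*37 = 1295/6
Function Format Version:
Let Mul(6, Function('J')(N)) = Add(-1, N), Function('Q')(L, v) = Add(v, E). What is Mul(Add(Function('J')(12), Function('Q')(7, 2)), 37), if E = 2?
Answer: Rational(1295, 6) ≈ 215.83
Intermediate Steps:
Function('Q')(L, v) = Add(2, v) (Function('Q')(L, v) = Add(v, 2) = Add(2, v))
Function('J')(N) = Add(Rational(-1, 6), Mul(Rational(1, 6), N)) (Function('J')(N) = Mul(Rational(1, 6), Add(-1, N)) = Add(Rational(-1, 6), Mul(Rational(1, 6), N)))
Mul(Add(Function('J')(12), Function('Q')(7, 2)), 37) = Mul(Add(Add(Rational(-1, 6), Mul(Rational(1, 6), 12)), Add(2, 2)), 37) = Mul(Add(Add(Rational(-1, 6), 2), 4), 37) = Mul(Add(Rational(11, 6), 4), 37) = Mul(Rational(35, 6), 37) = Rational(1295, 6)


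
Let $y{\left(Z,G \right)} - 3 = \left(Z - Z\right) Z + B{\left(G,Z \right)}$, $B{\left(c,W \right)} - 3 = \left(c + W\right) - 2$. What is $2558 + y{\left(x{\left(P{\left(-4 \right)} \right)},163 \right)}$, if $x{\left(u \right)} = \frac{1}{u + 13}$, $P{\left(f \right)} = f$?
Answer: $\frac{24526}{9} \approx 2725.1$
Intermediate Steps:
$B{\left(c,W \right)} = 1 + W + c$ ($B{\left(c,W \right)} = 3 - \left(2 - W - c\right) = 3 + \left(-2 + W + c\right) = 1 + W + c$)
$x{\left(u \right)} = \frac{1}{13 + u}$
$y{\left(Z,G \right)} = 4 + G + Z$ ($y{\left(Z,G \right)} = 3 + \left(\left(Z - Z\right) Z + \left(1 + Z + G\right)\right) = 3 + \left(0 Z + \left(1 + G + Z\right)\right) = 3 + \left(0 + \left(1 + G + Z\right)\right) = 3 + \left(1 + G + Z\right) = 4 + G + Z$)
$2558 + y{\left(x{\left(P{\left(-4 \right)} \right)},163 \right)} = 2558 + \left(4 + 163 + \frac{1}{13 - 4}\right) = 2558 + \left(4 + 163 + \frac{1}{9}\right) = 2558 + \frac{1504}{9} = \frac{24526}{9}$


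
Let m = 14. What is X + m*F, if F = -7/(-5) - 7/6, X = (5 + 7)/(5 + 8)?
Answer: 817/195 ≈ 4.1897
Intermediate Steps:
X = 12/13 ≈ 0.92308
F = 7/30 (F = -7*(-1/5) - 7*1/6 = 7/5 - 7/6 = 7/30 ≈ 0.23333)
X + m*F = 12/13 + 14*(7/30) = 12/13 + 49/15 = 817/195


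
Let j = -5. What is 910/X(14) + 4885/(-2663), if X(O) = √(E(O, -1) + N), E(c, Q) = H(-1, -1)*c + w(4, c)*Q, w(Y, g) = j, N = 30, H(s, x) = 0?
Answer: -4885/2663 + 26*√35 ≈ 151.98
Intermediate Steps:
w(Y, g) = -5
E(c, Q) = -5*Q (E(c, Q) = 0*c - 5*Q = 0 - 5*Q = -5*Q)
X(O) = √35 (X(O) = √(-5*(-1) + 30) = √(5 + 30) = √35)
910/X(14) + 4885/(-2663) = 910/(√35) + 4885/(-2663) = 910*(√35/35) + 4885*(-1/2663) = 26*√35 - 4885/2663 = -4885/2663 + 26*√35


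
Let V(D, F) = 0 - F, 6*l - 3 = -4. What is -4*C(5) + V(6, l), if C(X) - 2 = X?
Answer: -167/6 ≈ -27.833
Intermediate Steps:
l = -1/6 (l = 1/2 + (1/6)*(-4) = 1/2 - 2/3 = -1/6 ≈ -0.16667)
C(X) = 2 + X
V(D, F) = -F
-4*C(5) + V(6, l) = -4*(2 + 5) - 1*(-1/6) = -4*7 + 1/6 = -28 + 1/6 = -167/6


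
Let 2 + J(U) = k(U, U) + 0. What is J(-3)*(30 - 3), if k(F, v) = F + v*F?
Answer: 108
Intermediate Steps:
k(F, v) = F + F*v
J(U) = -2 + U*(1 + U) (J(U) = -2 + (U*(1 + U) + 0) = -2 + U*(1 + U))
J(-3)*(30 - 3) = (-2 - 3*(1 - 3))*(30 - 3) = (-2 - 3*(-2))*27 = (-2 + 6)*27 = 4*27 = 108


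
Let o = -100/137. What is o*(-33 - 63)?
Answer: 9600/137 ≈ 70.073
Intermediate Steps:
o = -100/137 (o = -100*1/137 = -100/137 ≈ -0.72993)
o*(-33 - 63) = -100*(-33 - 63)/137 = -100/137*(-96) = 9600/137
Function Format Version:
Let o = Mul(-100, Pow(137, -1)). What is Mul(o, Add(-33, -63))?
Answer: Rational(9600, 137) ≈ 70.073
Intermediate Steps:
o = Rational(-100, 137) (o = Mul(-100, Rational(1, 137)) = Rational(-100, 137) ≈ -0.72993)
Mul(o, Add(-33, -63)) = Mul(Rational(-100, 137), Add(-33, -63)) = Mul(Rational(-100, 137), -96) = Rational(9600, 137)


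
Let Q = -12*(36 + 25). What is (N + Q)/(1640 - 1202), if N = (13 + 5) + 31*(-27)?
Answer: -517/146 ≈ -3.5411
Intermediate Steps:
N = -819 (N = 18 - 837 = -819)
Q = -732 (Q = -12*61 = -732)
(N + Q)/(1640 - 1202) = (-819 - 732)/(1640 - 1202) = -1551/438 = -1551*1/438 = -517/146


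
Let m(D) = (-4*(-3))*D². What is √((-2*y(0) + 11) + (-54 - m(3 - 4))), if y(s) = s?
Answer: I*√55 ≈ 7.4162*I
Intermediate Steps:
m(D) = 12*D²
√((-2*y(0) + 11) + (-54 - m(3 - 4))) = √((-2*0 + 11) + (-54 - 12*(3 - 4)²)) = √((0 + 11) + (-54 - 12*(-1)²)) = √(11 + (-54 - 12)) = √(11 - 66) = √(-55) = I*√55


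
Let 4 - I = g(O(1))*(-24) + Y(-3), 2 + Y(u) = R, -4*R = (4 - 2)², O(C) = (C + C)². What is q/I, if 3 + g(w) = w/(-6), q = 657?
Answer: -73/9 ≈ -8.1111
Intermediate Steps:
O(C) = 4*C² (O(C) = (2*C)² = 4*C²)
g(w) = -3 - w/6 (g(w) = -3 + w/(-6) = -3 + w*(-⅙) = -3 - w/6)
R = -1 (R = -(4 - 2)²/4 = -¼*2² = -¼*4 = -1)
Y(u) = -3 (Y(u) = -2 - 1 = -3)
I = -81 (I = 4 - ((-3 - 2*1²/3)*(-24) - 3) = 4 - ((-3 - 2/3)*(-24) - 3) = 4 - ((-3 - ⅙*4)*(-24) - 3) = 4 - ((-3 - ⅔)*(-24) - 3) = 4 - (-11/3*(-24) - 3) = 4 - (88 - 3) = 4 - 1*85 = 4 - 85 = -81)
q/I = 657/(-81) = 657*(-1/81) = -73/9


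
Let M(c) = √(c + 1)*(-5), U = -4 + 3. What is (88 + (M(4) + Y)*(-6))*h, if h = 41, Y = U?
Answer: 3854 + 1230*√5 ≈ 6604.4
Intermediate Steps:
U = -1
Y = -1
M(c) = -5*√(1 + c) (M(c) = √(1 + c)*(-5) = -5*√(1 + c))
(88 + (M(4) + Y)*(-6))*h = (88 + (-5*√(1 + 4) - 1)*(-6))*41 = (88 + (-5*√5 - 1)*(-6))*41 = (88 + (-1 - 5*√5)*(-6))*41 = (88 + (6 + 30*√5))*41 = (94 + 30*√5)*41 = 3854 + 1230*√5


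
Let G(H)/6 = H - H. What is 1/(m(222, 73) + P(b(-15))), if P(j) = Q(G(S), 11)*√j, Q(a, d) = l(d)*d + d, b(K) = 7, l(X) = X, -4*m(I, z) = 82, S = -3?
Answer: 82/486191 + 528*√7/486191 ≈ 0.0030419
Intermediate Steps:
m(I, z) = -41/2 (m(I, z) = -¼*82 = -41/2)
G(H) = 0 (G(H) = 6*(H - H) = 6*0 = 0)
Q(a, d) = d + d² (Q(a, d) = d*d + d = d² + d = d + d²)
P(j) = 132*√j (P(j) = (11*(1 + 11))*√j = (11*12)*√j = 132*√j)
1/(m(222, 73) + P(b(-15))) = 1/(-41/2 + 132*√7)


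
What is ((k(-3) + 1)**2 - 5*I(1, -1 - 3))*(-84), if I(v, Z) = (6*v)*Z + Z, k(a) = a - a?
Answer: -11844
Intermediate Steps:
k(a) = 0
I(v, Z) = Z + 6*Z*v (I(v, Z) = 6*Z*v + Z = Z + 6*Z*v)
((k(-3) + 1)**2 - 5*I(1, -1 - 3))*(-84) = ((0 + 1)**2 - 5*(-1 - 3)*(1 + 6*1))*(-84) = (1**2 - (-20)*(1 + 6))*(-84) = (1 - (-20)*7)*(-84) = (1 - 5*(-28))*(-84) = (1 + 140)*(-84) = 141*(-84) = -11844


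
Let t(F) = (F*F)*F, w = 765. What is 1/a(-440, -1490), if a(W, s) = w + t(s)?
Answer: -1/3307948235 ≈ -3.0230e-10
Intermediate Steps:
t(F) = F³ (t(F) = F²*F = F³)
a(W, s) = 765 + s³
1/a(-440, -1490) = 1/(765 + (-1490)³) = 1/(765 - 3307949000) = 1/(-3307948235) = -1/3307948235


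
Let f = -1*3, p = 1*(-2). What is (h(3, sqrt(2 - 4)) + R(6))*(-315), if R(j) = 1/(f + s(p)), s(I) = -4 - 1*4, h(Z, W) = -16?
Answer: 55755/11 ≈ 5068.6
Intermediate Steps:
p = -2
s(I) = -8 (s(I) = -4 - 4 = -8)
f = -3
R(j) = -1/11 (R(j) = 1/(-3 - 8) = 1/(-11) = -1/11)
(h(3, sqrt(2 - 4)) + R(6))*(-315) = (-16 - 1/11)*(-315) = -177/11*(-315) = 55755/11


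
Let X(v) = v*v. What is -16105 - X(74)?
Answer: -21581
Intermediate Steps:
X(v) = v²
-16105 - X(74) = -16105 - 1*74² = -16105 - 1*5476 = -16105 - 5476 = -21581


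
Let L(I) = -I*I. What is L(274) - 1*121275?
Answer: -196351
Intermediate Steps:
L(I) = -I**2
L(274) - 1*121275 = -1*274**2 - 1*121275 = -1*75076 - 121275 = -75076 - 121275 = -196351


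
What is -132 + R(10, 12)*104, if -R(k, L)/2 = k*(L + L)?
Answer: -50052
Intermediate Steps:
R(k, L) = -4*L*k (R(k, L) = -2*k*(L + L) = -2*k*2*L = -4*L*k)
-132 + R(10, 12)*104 = -132 - 4*12*10*104 = -132 - 480*104 = -132 - 49920 = -50052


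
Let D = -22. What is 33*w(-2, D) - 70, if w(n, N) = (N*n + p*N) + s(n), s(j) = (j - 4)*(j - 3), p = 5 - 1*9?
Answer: 5276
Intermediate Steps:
p = -4 (p = 5 - 9 = -4)
s(j) = (-4 + j)*(-3 + j)
w(n, N) = 12 + n² - 7*n - 4*N + N*n (w(n, N) = (N*n - 4*N) + (12 + n² - 7*n) = (-4*N + N*n) + (12 + n² - 7*n) = 12 + n² - 7*n - 4*N + N*n)
33*w(-2, D) - 70 = 33*(12 + (-2)² - 7*(-2) - 4*(-22) - 22*(-2)) - 70 = 33*(12 + 4 + 14 + 88 + 44) - 70 = 33*162 - 70 = 5346 - 70 = 5276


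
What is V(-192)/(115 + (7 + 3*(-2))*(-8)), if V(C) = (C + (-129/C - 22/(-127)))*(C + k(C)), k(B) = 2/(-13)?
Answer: 1940580043/5653024 ≈ 343.28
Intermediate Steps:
k(B) = -2/13 (k(B) = 2*(-1/13) = -2/13)
V(C) = (-2/13 + C)*(22/127 + C - 129/C) (V(C) = (C + (-129/C - 22/(-127)))*(C - 2/13) = (C + (-129/C - 22*(-1/127)))*(-2/13 + C) = (C + (-129/C + 22/127))*(-2/13 + C) = (C + (22/127 - 129/C))*(-2/13 + C) = (22/127 + C - 129/C)*(-2/13 + C) = (-2/13 + C)*(22/127 + C - 129/C))
V(-192)/(115 + (7 + 3*(-2))*(-8)) = ((1/1651)*(32766 - 192*(-213023 + 32*(-192) + 1651*(-192)**2))/(-192))/(115 + (7 + 3*(-2))*(-8)) = ((1/1651)*(-1/192)*(32766 - 192*(-213023 - 6144 + 1651*36864)))/(115 + (7 - 6)*(-8)) = ((1/1651)*(-1/192)*(32766 - 192*(-213023 - 6144 + 60862464)))/(115 + 1*(-8)) = ((1/1651)*(-1/192)*(32766 - 192*60643297))/(115 - 8) = ((1/1651)*(-1/192)*(32766 - 11643513024))/107 = ((1/1651)*(-1/192)*(-11643480258))*(1/107) = (1940580043/52832)*(1/107) = 1940580043/5653024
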